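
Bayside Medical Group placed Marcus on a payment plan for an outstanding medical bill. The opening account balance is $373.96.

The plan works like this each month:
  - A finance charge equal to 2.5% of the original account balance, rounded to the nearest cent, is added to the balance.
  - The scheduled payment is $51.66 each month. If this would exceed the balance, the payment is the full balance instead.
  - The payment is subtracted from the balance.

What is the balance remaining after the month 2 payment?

Month 1: opening $373.96; interest $9.35 → $383.31; payment $51.66; balance $331.65
Month 2: opening $331.65; interest $9.35 → $341.00; payment $51.66; balance $289.34

$289.34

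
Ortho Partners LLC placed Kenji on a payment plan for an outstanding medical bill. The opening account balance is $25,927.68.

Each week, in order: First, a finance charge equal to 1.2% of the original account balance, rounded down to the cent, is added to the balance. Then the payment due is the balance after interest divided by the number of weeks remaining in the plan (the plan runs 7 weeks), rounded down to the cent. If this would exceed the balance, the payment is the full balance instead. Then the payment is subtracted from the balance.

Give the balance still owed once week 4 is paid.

$11,820.81

# | Opening | Interest | Payment | End bal
1 | $25,927.68 | $311.13 | $3,748.40 | $22,490.41
2 | $22,490.41 | $311.13 | $3,800.25 | $19,001.29
3 | $19,001.29 | $311.13 | $3,862.48 | $15,449.94
4 | $15,449.94 | $311.13 | $3,940.26 | $11,820.81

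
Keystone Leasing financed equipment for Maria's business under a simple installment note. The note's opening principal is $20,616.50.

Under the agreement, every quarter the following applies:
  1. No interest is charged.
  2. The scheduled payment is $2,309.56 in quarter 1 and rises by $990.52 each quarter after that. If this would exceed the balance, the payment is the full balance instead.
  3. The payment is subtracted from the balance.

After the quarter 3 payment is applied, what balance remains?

$10,716.26

Quarter 1: $20,616.50 − $2,309.56 → $18,306.94
Quarter 2: $18,306.94 − $3,300.08 → $15,006.86
Quarter 3: $15,006.86 − $4,290.60 → $10,716.26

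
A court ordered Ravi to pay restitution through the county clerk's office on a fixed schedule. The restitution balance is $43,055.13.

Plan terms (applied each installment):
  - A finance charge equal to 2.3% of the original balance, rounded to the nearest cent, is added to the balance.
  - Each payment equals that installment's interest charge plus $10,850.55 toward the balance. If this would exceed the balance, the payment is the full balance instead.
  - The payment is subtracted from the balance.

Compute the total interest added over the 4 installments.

Installment 1: $43,055.13 +$990.27 interest = $44,045.40; pay $11,840.82 → $32,204.58
Installment 2: $32,204.58 +$990.27 interest = $33,194.85; pay $11,840.82 → $21,354.03
Installment 3: $21,354.03 +$990.27 interest = $22,344.30; pay $11,840.82 → $10,503.48
Installment 4: $10,503.48 +$990.27 interest = $11,493.75; pay $11,493.75 → $0.00
Total interest: $990.27 + $990.27 + $990.27 + $990.27 = $3,961.08

$3,961.08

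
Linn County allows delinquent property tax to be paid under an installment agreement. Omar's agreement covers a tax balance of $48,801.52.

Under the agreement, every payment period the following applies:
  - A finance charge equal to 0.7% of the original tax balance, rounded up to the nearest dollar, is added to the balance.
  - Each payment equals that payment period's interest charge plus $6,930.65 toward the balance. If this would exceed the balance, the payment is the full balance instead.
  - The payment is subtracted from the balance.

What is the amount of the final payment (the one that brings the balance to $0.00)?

Payment period 1: $48,801.52 +$342.00 interest = $49,143.52; pay $7,272.65 → $41,870.87
Payment period 2: $41,870.87 +$342.00 interest = $42,212.87; pay $7,272.65 → $34,940.22
Payment period 3: $34,940.22 +$342.00 interest = $35,282.22; pay $7,272.65 → $28,009.57
Payment period 4: $28,009.57 +$342.00 interest = $28,351.57; pay $7,272.65 → $21,078.92
Payment period 5: $21,078.92 +$342.00 interest = $21,420.92; pay $7,272.65 → $14,148.27
Payment period 6: $14,148.27 +$342.00 interest = $14,490.27; pay $7,272.65 → $7,217.62
Payment period 7: $7,217.62 +$342.00 interest = $7,559.62; pay $7,272.65 → $286.97
Payment period 8: $286.97 +$342.00 interest = $628.97; pay $628.97 → $0.00

$628.97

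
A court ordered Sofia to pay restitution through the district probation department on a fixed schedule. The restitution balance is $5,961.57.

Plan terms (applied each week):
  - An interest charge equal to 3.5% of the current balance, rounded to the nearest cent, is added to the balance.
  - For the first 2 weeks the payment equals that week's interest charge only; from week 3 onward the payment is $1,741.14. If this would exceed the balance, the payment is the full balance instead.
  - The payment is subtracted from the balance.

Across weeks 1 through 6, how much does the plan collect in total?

Week 1: $5,961.57 +$208.65 interest = $6,170.22; pay $208.65 → $5,961.57
Week 2: $5,961.57 +$208.65 interest = $6,170.22; pay $208.65 → $5,961.57
Week 3: $5,961.57 +$208.65 interest = $6,170.22; pay $1,741.14 → $4,429.08
Week 4: $4,429.08 +$155.02 interest = $4,584.10; pay $1,741.14 → $2,842.96
Week 5: $2,842.96 +$99.50 interest = $2,942.46; pay $1,741.14 → $1,201.32
Week 6: $1,201.32 +$42.05 interest = $1,243.37; pay $1,243.37 → $0.00
Total paid: $6,884.09

$6,884.09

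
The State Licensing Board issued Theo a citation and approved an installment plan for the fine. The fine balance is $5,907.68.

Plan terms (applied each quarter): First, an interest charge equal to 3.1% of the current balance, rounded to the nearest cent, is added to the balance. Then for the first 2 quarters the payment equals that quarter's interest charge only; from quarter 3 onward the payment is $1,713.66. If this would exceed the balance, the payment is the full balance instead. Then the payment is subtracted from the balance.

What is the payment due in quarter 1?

Quarter 1: opening $5,907.68; interest $183.14 → $6,090.82; payment $183.14; balance $5,907.68

$183.14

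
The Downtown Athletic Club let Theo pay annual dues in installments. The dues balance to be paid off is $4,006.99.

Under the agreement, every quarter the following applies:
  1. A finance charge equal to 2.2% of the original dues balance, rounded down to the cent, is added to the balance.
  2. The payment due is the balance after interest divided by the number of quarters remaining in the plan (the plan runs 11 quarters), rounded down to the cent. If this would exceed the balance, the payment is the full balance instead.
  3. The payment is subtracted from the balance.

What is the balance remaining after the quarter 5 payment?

$2,487.06

# | Opening | Interest | Payment | End bal
1 | $4,006.99 | $88.15 | $372.28 | $3,722.86
2 | $3,722.86 | $88.15 | $381.10 | $3,429.91
3 | $3,429.91 | $88.15 | $390.89 | $3,127.17
4 | $3,127.17 | $88.15 | $401.91 | $2,813.41
5 | $2,813.41 | $88.15 | $414.50 | $2,487.06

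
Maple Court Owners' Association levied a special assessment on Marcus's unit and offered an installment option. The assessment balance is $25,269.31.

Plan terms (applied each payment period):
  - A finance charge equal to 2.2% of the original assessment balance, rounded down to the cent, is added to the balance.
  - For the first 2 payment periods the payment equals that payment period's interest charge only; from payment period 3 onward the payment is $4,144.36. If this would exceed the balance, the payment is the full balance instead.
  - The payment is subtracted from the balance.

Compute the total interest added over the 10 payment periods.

# | Opening | Interest | Payment | End bal
1 | $25,269.31 | $555.92 | $555.92 | $25,269.31
2 | $25,269.31 | $555.92 | $555.92 | $25,269.31
3 | $25,269.31 | $555.92 | $4,144.36 | $21,680.87
4 | $21,680.87 | $555.92 | $4,144.36 | $18,092.43
5 | $18,092.43 | $555.92 | $4,144.36 | $14,503.99
6 | $14,503.99 | $555.92 | $4,144.36 | $10,915.55
7 | $10,915.55 | $555.92 | $4,144.36 | $7,327.11
8 | $7,327.11 | $555.92 | $4,144.36 | $3,738.67
9 | $3,738.67 | $555.92 | $4,144.36 | $150.23
10 | $150.23 | $555.92 | $706.15 | $0.00
Total interest: $555.92 + $555.92 + $555.92 + $555.92 + $555.92 + $555.92 + $555.92 + $555.92 + $555.92 + $555.92 = $5,559.20

$5,559.20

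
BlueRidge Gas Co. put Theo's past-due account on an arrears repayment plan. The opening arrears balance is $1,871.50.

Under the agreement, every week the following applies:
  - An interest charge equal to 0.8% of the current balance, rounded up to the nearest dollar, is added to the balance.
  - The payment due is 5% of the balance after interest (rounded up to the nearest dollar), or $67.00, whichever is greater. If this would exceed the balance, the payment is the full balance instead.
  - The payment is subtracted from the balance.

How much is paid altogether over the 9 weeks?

$722.00

Week 1: $1,871.50 +$15.00 interest = $1,886.50; pay $95.00 → $1,791.50
Week 2: $1,791.50 +$15.00 interest = $1,806.50; pay $91.00 → $1,715.50
Week 3: $1,715.50 +$14.00 interest = $1,729.50; pay $87.00 → $1,642.50
Week 4: $1,642.50 +$14.00 interest = $1,656.50; pay $83.00 → $1,573.50
Week 5: $1,573.50 +$13.00 interest = $1,586.50; pay $80.00 → $1,506.50
Week 6: $1,506.50 +$13.00 interest = $1,519.50; pay $76.00 → $1,443.50
Week 7: $1,443.50 +$12.00 interest = $1,455.50; pay $73.00 → $1,382.50
Week 8: $1,382.50 +$12.00 interest = $1,394.50; pay $70.00 → $1,324.50
Week 9: $1,324.50 +$11.00 interest = $1,335.50; pay $67.00 → $1,268.50
Total paid: $722.00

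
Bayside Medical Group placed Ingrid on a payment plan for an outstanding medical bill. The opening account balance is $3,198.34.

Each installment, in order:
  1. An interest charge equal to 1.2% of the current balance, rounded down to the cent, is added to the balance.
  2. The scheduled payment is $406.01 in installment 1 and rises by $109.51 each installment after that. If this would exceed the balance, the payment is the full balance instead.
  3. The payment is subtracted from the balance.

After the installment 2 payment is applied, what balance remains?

$2,349.15

Installment 1: opening $3,198.34; interest $38.38 → $3,236.72; payment $406.01; balance $2,830.71
Installment 2: opening $2,830.71; interest $33.96 → $2,864.67; payment $515.52; balance $2,349.15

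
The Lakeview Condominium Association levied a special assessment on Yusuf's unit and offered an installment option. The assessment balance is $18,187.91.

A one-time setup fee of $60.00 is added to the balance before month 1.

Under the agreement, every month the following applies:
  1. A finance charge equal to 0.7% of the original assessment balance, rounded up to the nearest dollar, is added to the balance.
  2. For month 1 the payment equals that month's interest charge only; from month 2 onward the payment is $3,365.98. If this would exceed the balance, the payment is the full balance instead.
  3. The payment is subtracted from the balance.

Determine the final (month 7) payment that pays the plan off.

Month 1: $18,247.91 +$128.00 interest = $18,375.91; pay $128.00 → $18,247.91
Month 2: $18,247.91 +$128.00 interest = $18,375.91; pay $3,365.98 → $15,009.93
Month 3: $15,009.93 +$128.00 interest = $15,137.93; pay $3,365.98 → $11,771.95
Month 4: $11,771.95 +$128.00 interest = $11,899.95; pay $3,365.98 → $8,533.97
Month 5: $8,533.97 +$128.00 interest = $8,661.97; pay $3,365.98 → $5,295.99
Month 6: $5,295.99 +$128.00 interest = $5,423.99; pay $3,365.98 → $2,058.01
Month 7: $2,058.01 +$128.00 interest = $2,186.01; pay $2,186.01 → $0.00

$2,186.01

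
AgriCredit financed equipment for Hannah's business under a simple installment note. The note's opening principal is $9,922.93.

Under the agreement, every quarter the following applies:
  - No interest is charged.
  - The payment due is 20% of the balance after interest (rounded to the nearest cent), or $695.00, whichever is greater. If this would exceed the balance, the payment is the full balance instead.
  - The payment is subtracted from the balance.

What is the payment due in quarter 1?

Quarter 1: opening $9,922.93; payment $1,984.59; balance $7,938.34

$1,984.59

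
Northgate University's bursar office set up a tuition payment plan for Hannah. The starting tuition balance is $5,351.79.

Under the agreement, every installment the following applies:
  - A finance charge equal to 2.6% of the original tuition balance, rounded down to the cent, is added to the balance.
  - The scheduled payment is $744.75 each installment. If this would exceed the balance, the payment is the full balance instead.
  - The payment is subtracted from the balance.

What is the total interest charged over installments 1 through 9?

Installment 1: opening $5,351.79; interest $139.14 → $5,490.93; payment $744.75; balance $4,746.18
Installment 2: opening $4,746.18; interest $139.14 → $4,885.32; payment $744.75; balance $4,140.57
Installment 3: opening $4,140.57; interest $139.14 → $4,279.71; payment $744.75; balance $3,534.96
Installment 4: opening $3,534.96; interest $139.14 → $3,674.10; payment $744.75; balance $2,929.35
Installment 5: opening $2,929.35; interest $139.14 → $3,068.49; payment $744.75; balance $2,323.74
Installment 6: opening $2,323.74; interest $139.14 → $2,462.88; payment $744.75; balance $1,718.13
Installment 7: opening $1,718.13; interest $139.14 → $1,857.27; payment $744.75; balance $1,112.52
Installment 8: opening $1,112.52; interest $139.14 → $1,251.66; payment $744.75; balance $506.91
Installment 9: opening $506.91; interest $139.14 → $646.05; payment $646.05; balance $0.00
Total interest: $139.14 + $139.14 + $139.14 + $139.14 + $139.14 + $139.14 + $139.14 + $139.14 + $139.14 = $1,252.26

$1,252.26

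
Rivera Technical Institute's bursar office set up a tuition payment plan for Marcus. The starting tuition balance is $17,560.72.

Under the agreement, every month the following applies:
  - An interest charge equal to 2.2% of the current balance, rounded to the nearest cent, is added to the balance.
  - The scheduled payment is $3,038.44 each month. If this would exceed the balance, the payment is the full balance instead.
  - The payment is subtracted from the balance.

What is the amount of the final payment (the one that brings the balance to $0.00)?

$763.24

Month 1: opening $17,560.72; interest $386.34 → $17,947.06; payment $3,038.44; balance $14,908.62
Month 2: opening $14,908.62; interest $327.99 → $15,236.61; payment $3,038.44; balance $12,198.17
Month 3: opening $12,198.17; interest $268.36 → $12,466.53; payment $3,038.44; balance $9,428.09
Month 4: opening $9,428.09; interest $207.42 → $9,635.51; payment $3,038.44; balance $6,597.07
Month 5: opening $6,597.07; interest $145.14 → $6,742.21; payment $3,038.44; balance $3,703.77
Month 6: opening $3,703.77; interest $81.48 → $3,785.25; payment $3,038.44; balance $746.81
Month 7: opening $746.81; interest $16.43 → $763.24; payment $763.24; balance $0.00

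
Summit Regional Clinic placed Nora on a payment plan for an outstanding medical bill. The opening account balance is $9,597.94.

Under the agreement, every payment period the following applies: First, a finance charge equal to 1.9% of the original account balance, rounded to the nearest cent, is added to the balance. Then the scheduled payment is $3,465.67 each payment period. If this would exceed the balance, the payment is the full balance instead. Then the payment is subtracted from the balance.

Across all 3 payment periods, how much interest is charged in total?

$547.08

Payment period 1: $9,597.94 +$182.36 interest = $9,780.30; pay $3,465.67 → $6,314.63
Payment period 2: $6,314.63 +$182.36 interest = $6,496.99; pay $3,465.67 → $3,031.32
Payment period 3: $3,031.32 +$182.36 interest = $3,213.68; pay $3,213.68 → $0.00
Total interest: $182.36 + $182.36 + $182.36 = $547.08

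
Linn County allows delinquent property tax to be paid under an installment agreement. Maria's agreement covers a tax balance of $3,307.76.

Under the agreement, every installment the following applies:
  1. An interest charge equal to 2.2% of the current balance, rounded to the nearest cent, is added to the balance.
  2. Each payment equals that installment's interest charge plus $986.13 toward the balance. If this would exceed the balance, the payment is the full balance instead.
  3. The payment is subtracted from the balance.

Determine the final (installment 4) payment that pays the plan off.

$357.06

Installment 1: opening $3,307.76; interest $72.77 → $3,380.53; payment $1,058.90; balance $2,321.63
Installment 2: opening $2,321.63; interest $51.08 → $2,372.71; payment $1,037.21; balance $1,335.50
Installment 3: opening $1,335.50; interest $29.38 → $1,364.88; payment $1,015.51; balance $349.37
Installment 4: opening $349.37; interest $7.69 → $357.06; payment $357.06; balance $0.00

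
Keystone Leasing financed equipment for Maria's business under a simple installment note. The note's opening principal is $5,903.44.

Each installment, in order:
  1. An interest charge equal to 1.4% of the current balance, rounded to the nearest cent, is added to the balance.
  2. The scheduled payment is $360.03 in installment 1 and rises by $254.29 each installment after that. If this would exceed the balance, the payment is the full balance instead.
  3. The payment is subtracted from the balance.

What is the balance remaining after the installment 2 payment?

# | Opening | Interest | Payment | End bal
1 | $5,903.44 | $82.65 | $360.03 | $5,626.06
2 | $5,626.06 | $78.76 | $614.32 | $5,090.50

$5,090.50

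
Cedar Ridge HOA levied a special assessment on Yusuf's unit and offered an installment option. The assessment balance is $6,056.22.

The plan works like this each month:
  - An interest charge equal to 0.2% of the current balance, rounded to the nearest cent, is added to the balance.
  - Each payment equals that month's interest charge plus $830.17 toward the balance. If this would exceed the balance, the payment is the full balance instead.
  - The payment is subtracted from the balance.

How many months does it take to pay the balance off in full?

Month 1: opening $6,056.22; interest $12.11 → $6,068.33; payment $842.28; balance $5,226.05
Month 2: opening $5,226.05; interest $10.45 → $5,236.50; payment $840.62; balance $4,395.88
Month 3: opening $4,395.88; interest $8.79 → $4,404.67; payment $838.96; balance $3,565.71
Month 4: opening $3,565.71; interest $7.13 → $3,572.84; payment $837.30; balance $2,735.54
Month 5: opening $2,735.54; interest $5.47 → $2,741.01; payment $835.64; balance $1,905.37
Month 6: opening $1,905.37; interest $3.81 → $1,909.18; payment $833.98; balance $1,075.20
Month 7: opening $1,075.20; interest $2.15 → $1,077.35; payment $832.32; balance $245.03
Month 8: opening $245.03; interest $0.49 → $245.52; payment $245.52; balance $0.00
Balance reaches $0.00 in month 8.

8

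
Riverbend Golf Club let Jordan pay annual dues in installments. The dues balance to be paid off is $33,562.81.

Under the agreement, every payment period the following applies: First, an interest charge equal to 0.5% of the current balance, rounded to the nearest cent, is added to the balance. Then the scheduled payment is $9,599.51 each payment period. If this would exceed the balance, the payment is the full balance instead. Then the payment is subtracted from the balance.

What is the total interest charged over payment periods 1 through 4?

Payment period 1: $33,562.81 +$167.81 interest = $33,730.62; pay $9,599.51 → $24,131.11
Payment period 2: $24,131.11 +$120.66 interest = $24,251.77; pay $9,599.51 → $14,652.26
Payment period 3: $14,652.26 +$73.26 interest = $14,725.52; pay $9,599.51 → $5,126.01
Payment period 4: $5,126.01 +$25.63 interest = $5,151.64; pay $5,151.64 → $0.00
Total interest: $167.81 + $120.66 + $73.26 + $25.63 = $387.36

$387.36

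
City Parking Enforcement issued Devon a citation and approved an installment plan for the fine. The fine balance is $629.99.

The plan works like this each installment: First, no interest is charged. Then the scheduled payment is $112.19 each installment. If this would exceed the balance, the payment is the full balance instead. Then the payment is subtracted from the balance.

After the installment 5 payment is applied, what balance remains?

$69.04

# | Opening | Payment | End bal
1 | $629.99 | $112.19 | $517.80
2 | $517.80 | $112.19 | $405.61
3 | $405.61 | $112.19 | $293.42
4 | $293.42 | $112.19 | $181.23
5 | $181.23 | $112.19 | $69.04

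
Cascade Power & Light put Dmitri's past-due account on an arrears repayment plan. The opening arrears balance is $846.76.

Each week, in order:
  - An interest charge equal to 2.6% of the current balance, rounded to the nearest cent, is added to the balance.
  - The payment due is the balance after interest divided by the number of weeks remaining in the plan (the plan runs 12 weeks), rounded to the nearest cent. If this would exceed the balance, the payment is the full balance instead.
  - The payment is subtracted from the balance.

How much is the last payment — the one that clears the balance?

# | Opening | Interest | Payment | End bal
1 | $846.76 | $22.02 | $72.40 | $796.38
2 | $796.38 | $20.71 | $74.28 | $742.81
3 | $742.81 | $19.31 | $76.21 | $685.91
4 | $685.91 | $17.83 | $78.19 | $625.55
5 | $625.55 | $16.26 | $80.23 | $561.58
6 | $561.58 | $14.60 | $82.31 | $493.87
7 | $493.87 | $12.84 | $84.45 | $422.26
8 | $422.26 | $10.98 | $86.65 | $346.59
9 | $346.59 | $9.01 | $88.90 | $266.70
10 | $266.70 | $6.93 | $91.21 | $182.42
11 | $182.42 | $4.74 | $93.58 | $93.58
12 | $93.58 | $2.43 | $96.01 | $0.00

$96.01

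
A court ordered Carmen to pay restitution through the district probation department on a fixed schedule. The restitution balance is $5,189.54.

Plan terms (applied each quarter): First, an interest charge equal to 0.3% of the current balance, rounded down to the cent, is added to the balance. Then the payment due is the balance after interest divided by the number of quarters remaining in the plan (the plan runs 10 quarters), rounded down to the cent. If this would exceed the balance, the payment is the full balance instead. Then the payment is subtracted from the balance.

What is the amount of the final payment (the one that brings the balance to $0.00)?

$534.72

Quarter 1: opening $5,189.54; interest $15.56 → $5,205.10; payment $520.51; balance $4,684.59
Quarter 2: opening $4,684.59; interest $14.05 → $4,698.64; payment $522.07; balance $4,176.57
Quarter 3: opening $4,176.57; interest $12.52 → $4,189.09; payment $523.63; balance $3,665.46
Quarter 4: opening $3,665.46; interest $10.99 → $3,676.45; payment $525.20; balance $3,151.25
Quarter 5: opening $3,151.25; interest $9.45 → $3,160.70; payment $526.78; balance $2,633.92
Quarter 6: opening $2,633.92; interest $7.90 → $2,641.82; payment $528.36; balance $2,113.46
Quarter 7: opening $2,113.46; interest $6.34 → $2,119.80; payment $529.95; balance $1,589.85
Quarter 8: opening $1,589.85; interest $4.76 → $1,594.61; payment $531.53; balance $1,063.08
Quarter 9: opening $1,063.08; interest $3.18 → $1,066.26; payment $533.13; balance $533.13
Quarter 10: opening $533.13; interest $1.59 → $534.72; payment $534.72; balance $0.00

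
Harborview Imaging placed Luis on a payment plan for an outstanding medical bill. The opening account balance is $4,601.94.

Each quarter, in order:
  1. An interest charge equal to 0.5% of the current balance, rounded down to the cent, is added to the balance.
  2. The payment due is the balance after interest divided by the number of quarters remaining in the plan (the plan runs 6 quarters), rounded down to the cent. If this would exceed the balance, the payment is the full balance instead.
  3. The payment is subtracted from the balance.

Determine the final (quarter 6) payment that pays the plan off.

Quarter 1: $4,601.94 +$23.00 interest = $4,624.94; pay $770.82 → $3,854.12
Quarter 2: $3,854.12 +$19.27 interest = $3,873.39; pay $774.67 → $3,098.72
Quarter 3: $3,098.72 +$15.49 interest = $3,114.21; pay $778.55 → $2,335.66
Quarter 4: $2,335.66 +$11.67 interest = $2,347.33; pay $782.44 → $1,564.89
Quarter 5: $1,564.89 +$7.82 interest = $1,572.71; pay $786.35 → $786.36
Quarter 6: $786.36 +$3.93 interest = $790.29; pay $790.29 → $0.00

$790.29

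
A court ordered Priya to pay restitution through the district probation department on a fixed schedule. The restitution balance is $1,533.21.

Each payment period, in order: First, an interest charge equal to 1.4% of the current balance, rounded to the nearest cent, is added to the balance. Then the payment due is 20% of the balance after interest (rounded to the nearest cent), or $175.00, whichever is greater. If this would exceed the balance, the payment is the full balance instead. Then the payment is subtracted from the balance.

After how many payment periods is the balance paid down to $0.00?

8

Payment period 1: opening $1,533.21; interest $21.46 → $1,554.67; payment $310.93; balance $1,243.74
Payment period 2: opening $1,243.74; interest $17.41 → $1,261.15; payment $252.23; balance $1,008.92
Payment period 3: opening $1,008.92; interest $14.12 → $1,023.04; payment $204.61; balance $818.43
Payment period 4: opening $818.43; interest $11.46 → $829.89; payment $175.00; balance $654.89
Payment period 5: opening $654.89; interest $9.17 → $664.06; payment $175.00; balance $489.06
Payment period 6: opening $489.06; interest $6.85 → $495.91; payment $175.00; balance $320.91
Payment period 7: opening $320.91; interest $4.49 → $325.40; payment $175.00; balance $150.40
Payment period 8: opening $150.40; interest $2.11 → $152.51; payment $152.51; balance $0.00
Balance reaches $0.00 in payment period 8.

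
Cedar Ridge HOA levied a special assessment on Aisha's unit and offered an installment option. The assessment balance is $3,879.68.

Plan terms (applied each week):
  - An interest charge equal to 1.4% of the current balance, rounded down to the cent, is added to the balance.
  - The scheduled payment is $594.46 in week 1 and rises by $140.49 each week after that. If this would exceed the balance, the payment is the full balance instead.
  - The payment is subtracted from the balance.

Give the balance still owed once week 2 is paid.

Week 1: $3,879.68 +$54.31 interest = $3,933.99; pay $594.46 → $3,339.53
Week 2: $3,339.53 +$46.75 interest = $3,386.28; pay $734.95 → $2,651.33

$2,651.33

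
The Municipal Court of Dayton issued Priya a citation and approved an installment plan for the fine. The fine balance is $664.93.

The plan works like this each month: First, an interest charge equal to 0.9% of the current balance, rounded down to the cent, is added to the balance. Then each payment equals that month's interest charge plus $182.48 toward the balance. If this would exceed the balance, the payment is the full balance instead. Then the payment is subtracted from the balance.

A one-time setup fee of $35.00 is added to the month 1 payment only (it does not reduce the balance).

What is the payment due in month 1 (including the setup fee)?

$223.46

# | Opening | Interest | Payment | Fee | End bal
1 | $664.93 | $5.98 | $188.46 | $35.00 | $482.45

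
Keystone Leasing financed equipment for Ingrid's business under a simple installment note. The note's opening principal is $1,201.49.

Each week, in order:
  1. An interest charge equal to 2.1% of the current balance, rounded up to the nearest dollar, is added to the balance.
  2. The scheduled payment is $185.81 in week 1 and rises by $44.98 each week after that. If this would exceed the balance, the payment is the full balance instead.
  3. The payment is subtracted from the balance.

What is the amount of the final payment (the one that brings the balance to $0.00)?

Week 1: $1,201.49 +$26.00 interest = $1,227.49; pay $185.81 → $1,041.68
Week 2: $1,041.68 +$22.00 interest = $1,063.68; pay $230.79 → $832.89
Week 3: $832.89 +$18.00 interest = $850.89; pay $275.77 → $575.12
Week 4: $575.12 +$13.00 interest = $588.12; pay $320.75 → $267.37
Week 5: $267.37 +$6.00 interest = $273.37; pay $273.37 → $0.00

$273.37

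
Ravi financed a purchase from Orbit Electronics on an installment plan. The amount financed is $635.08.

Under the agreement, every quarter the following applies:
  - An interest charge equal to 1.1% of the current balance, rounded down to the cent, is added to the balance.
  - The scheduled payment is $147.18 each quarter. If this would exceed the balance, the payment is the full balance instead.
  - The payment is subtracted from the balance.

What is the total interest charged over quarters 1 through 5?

$19.31

Quarter 1: opening $635.08; interest $6.98 → $642.06; payment $147.18; balance $494.88
Quarter 2: opening $494.88; interest $5.44 → $500.32; payment $147.18; balance $353.14
Quarter 3: opening $353.14; interest $3.88 → $357.02; payment $147.18; balance $209.84
Quarter 4: opening $209.84; interest $2.30 → $212.14; payment $147.18; balance $64.96
Quarter 5: opening $64.96; interest $0.71 → $65.67; payment $65.67; balance $0.00
Total interest: $6.98 + $5.44 + $3.88 + $2.30 + $0.71 = $19.31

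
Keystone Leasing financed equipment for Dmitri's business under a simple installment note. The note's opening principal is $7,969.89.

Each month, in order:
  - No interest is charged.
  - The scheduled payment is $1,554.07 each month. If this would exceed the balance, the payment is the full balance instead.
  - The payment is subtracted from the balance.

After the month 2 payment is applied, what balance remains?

$4,861.75

# | Opening | Payment | End bal
1 | $7,969.89 | $1,554.07 | $6,415.82
2 | $6,415.82 | $1,554.07 | $4,861.75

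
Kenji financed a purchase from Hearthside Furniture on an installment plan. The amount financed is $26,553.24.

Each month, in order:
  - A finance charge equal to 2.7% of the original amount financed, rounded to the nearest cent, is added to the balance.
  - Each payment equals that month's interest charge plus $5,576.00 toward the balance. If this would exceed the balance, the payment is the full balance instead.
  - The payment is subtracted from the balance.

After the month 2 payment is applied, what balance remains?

$15,401.24

Month 1: opening $26,553.24; interest $716.94 → $27,270.18; payment $6,292.94; balance $20,977.24
Month 2: opening $20,977.24; interest $716.94 → $21,694.18; payment $6,292.94; balance $15,401.24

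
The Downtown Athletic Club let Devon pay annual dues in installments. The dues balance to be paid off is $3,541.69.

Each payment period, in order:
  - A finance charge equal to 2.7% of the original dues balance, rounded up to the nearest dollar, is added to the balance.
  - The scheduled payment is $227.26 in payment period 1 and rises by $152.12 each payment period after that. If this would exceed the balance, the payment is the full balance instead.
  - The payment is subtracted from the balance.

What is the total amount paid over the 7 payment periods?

Payment period 1: opening $3,541.69; interest $96.00 → $3,637.69; payment $227.26; balance $3,410.43
Payment period 2: opening $3,410.43; interest $96.00 → $3,506.43; payment $379.38; balance $3,127.05
Payment period 3: opening $3,127.05; interest $96.00 → $3,223.05; payment $531.50; balance $2,691.55
Payment period 4: opening $2,691.55; interest $96.00 → $2,787.55; payment $683.62; balance $2,103.93
Payment period 5: opening $2,103.93; interest $96.00 → $2,199.93; payment $835.74; balance $1,364.19
Payment period 6: opening $1,364.19; interest $96.00 → $1,460.19; payment $987.86; balance $472.33
Payment period 7: opening $472.33; interest $96.00 → $568.33; payment $568.33; balance $0.00
Total paid: $4,213.69

$4,213.69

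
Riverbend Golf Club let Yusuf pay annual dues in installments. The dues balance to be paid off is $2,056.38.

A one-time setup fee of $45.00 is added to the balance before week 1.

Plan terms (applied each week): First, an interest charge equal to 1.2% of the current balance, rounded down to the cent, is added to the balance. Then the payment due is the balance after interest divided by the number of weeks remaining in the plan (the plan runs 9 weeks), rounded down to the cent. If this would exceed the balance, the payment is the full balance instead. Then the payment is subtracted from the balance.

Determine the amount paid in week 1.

$236.28

Week 1: $2,101.38 +$25.21 interest = $2,126.59; pay $236.28 → $1,890.31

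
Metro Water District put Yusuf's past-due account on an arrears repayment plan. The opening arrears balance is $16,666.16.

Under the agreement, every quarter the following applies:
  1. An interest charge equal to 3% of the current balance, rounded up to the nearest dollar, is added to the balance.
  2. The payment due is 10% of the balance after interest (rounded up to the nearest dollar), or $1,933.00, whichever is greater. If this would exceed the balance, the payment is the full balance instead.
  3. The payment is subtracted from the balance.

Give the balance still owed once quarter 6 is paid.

$7,399.16

Quarter 1: opening $16,666.16; interest $500.00 → $17,166.16; payment $1,933.00; balance $15,233.16
Quarter 2: opening $15,233.16; interest $457.00 → $15,690.16; payment $1,933.00; balance $13,757.16
Quarter 3: opening $13,757.16; interest $413.00 → $14,170.16; payment $1,933.00; balance $12,237.16
Quarter 4: opening $12,237.16; interest $368.00 → $12,605.16; payment $1,933.00; balance $10,672.16
Quarter 5: opening $10,672.16; interest $321.00 → $10,993.16; payment $1,933.00; balance $9,060.16
Quarter 6: opening $9,060.16; interest $272.00 → $9,332.16; payment $1,933.00; balance $7,399.16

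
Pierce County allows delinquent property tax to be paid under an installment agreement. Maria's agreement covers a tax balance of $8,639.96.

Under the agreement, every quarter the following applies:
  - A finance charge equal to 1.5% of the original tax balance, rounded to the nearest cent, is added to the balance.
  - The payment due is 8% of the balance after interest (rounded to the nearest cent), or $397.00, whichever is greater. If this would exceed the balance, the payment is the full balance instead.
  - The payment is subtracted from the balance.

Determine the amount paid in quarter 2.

$655.81

Quarter 1: opening $8,639.96; interest $129.60 → $8,769.56; payment $701.56; balance $8,068.00
Quarter 2: opening $8,068.00; interest $129.60 → $8,197.60; payment $655.81; balance $7,541.79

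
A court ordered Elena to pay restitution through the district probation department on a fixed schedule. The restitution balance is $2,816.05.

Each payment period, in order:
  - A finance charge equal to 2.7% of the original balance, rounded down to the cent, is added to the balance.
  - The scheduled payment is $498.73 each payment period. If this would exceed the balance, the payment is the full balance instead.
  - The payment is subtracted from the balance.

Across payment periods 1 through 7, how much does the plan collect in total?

# | Opening | Interest | Payment | End bal
1 | $2,816.05 | $76.03 | $498.73 | $2,393.35
2 | $2,393.35 | $76.03 | $498.73 | $1,970.65
3 | $1,970.65 | $76.03 | $498.73 | $1,547.95
4 | $1,547.95 | $76.03 | $498.73 | $1,125.25
5 | $1,125.25 | $76.03 | $498.73 | $702.55
6 | $702.55 | $76.03 | $498.73 | $279.85
7 | $279.85 | $76.03 | $355.88 | $0.00
Total paid: $3,348.26

$3,348.26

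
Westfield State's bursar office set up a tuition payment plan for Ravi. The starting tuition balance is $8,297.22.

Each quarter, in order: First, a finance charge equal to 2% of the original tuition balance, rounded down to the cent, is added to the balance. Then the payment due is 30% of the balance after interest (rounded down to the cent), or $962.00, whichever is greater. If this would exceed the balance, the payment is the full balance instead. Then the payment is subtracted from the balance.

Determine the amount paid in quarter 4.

$979.88

Quarter 1: opening $8,297.22; interest $165.94 → $8,463.16; payment $2,538.94; balance $5,924.22
Quarter 2: opening $5,924.22; interest $165.94 → $6,090.16; payment $1,827.04; balance $4,263.12
Quarter 3: opening $4,263.12; interest $165.94 → $4,429.06; payment $1,328.71; balance $3,100.35
Quarter 4: opening $3,100.35; interest $165.94 → $3,266.29; payment $979.88; balance $2,286.41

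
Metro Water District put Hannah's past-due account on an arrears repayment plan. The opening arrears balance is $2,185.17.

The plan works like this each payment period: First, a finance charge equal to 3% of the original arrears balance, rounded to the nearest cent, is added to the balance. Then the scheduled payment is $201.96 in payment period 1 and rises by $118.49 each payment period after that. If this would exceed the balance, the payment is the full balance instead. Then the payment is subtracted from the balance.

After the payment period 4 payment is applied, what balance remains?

$928.63

# | Opening | Interest | Payment | End bal
1 | $2,185.17 | $65.56 | $201.96 | $2,048.77
2 | $2,048.77 | $65.56 | $320.45 | $1,793.88
3 | $1,793.88 | $65.56 | $438.94 | $1,420.50
4 | $1,420.50 | $65.56 | $557.43 | $928.63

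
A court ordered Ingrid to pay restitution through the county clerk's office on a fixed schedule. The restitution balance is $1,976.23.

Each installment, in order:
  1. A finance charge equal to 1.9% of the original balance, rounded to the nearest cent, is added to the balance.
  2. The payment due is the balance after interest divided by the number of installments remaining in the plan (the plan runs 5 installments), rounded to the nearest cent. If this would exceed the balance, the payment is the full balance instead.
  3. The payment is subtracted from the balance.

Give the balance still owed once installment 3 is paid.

$849.32

Installment 1: $1,976.23 +$37.55 interest = $2,013.78; pay $402.76 → $1,611.02
Installment 2: $1,611.02 +$37.55 interest = $1,648.57; pay $412.14 → $1,236.43
Installment 3: $1,236.43 +$37.55 interest = $1,273.98; pay $424.66 → $849.32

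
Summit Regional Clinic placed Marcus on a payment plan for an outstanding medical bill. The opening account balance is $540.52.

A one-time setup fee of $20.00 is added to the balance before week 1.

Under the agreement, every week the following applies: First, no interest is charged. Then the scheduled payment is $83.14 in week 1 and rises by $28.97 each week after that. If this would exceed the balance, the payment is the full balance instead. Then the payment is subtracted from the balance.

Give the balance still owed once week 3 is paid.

$224.19

Week 1: opening $560.52; payment $83.14; balance $477.38
Week 2: opening $477.38; payment $112.11; balance $365.27
Week 3: opening $365.27; payment $141.08; balance $224.19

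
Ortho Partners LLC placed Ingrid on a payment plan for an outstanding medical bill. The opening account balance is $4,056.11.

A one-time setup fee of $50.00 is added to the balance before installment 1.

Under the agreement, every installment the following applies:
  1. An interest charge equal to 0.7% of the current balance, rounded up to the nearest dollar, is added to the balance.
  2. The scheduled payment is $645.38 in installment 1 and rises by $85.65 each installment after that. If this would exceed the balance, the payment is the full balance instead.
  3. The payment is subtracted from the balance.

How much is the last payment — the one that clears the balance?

Installment 1: opening $4,106.11; interest $29.00 → $4,135.11; payment $645.38; balance $3,489.73
Installment 2: opening $3,489.73; interest $25.00 → $3,514.73; payment $731.03; balance $2,783.70
Installment 3: opening $2,783.70; interest $20.00 → $2,803.70; payment $816.68; balance $1,987.02
Installment 4: opening $1,987.02; interest $14.00 → $2,001.02; payment $902.33; balance $1,098.69
Installment 5: opening $1,098.69; interest $8.00 → $1,106.69; payment $987.98; balance $118.71
Installment 6: opening $118.71; interest $1.00 → $119.71; payment $119.71; balance $0.00

$119.71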